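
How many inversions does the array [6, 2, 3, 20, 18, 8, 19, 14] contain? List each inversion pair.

Finding inversions in [6, 2, 3, 20, 18, 8, 19, 14]:

(0, 1): arr[0]=6 > arr[1]=2
(0, 2): arr[0]=6 > arr[2]=3
(3, 4): arr[3]=20 > arr[4]=18
(3, 5): arr[3]=20 > arr[5]=8
(3, 6): arr[3]=20 > arr[6]=19
(3, 7): arr[3]=20 > arr[7]=14
(4, 5): arr[4]=18 > arr[5]=8
(4, 7): arr[4]=18 > arr[7]=14
(6, 7): arr[6]=19 > arr[7]=14

Total inversions: 9

The array has 9 inversion(s): (0,1), (0,2), (3,4), (3,5), (3,6), (3,7), (4,5), (4,7), (6,7). Each pair (i,j) satisfies i < j and arr[i] > arr[j].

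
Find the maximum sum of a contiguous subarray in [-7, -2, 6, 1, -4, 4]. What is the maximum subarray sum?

Using Kadane's algorithm on [-7, -2, 6, 1, -4, 4]:

Scanning through the array:
Position 1 (value -2): max_ending_here = -2, max_so_far = -2
Position 2 (value 6): max_ending_here = 6, max_so_far = 6
Position 3 (value 1): max_ending_here = 7, max_so_far = 7
Position 4 (value -4): max_ending_here = 3, max_so_far = 7
Position 5 (value 4): max_ending_here = 7, max_so_far = 7

Maximum subarray: [6, 1]
Maximum sum: 7

The maximum subarray is [6, 1] with sum 7. This subarray runs from index 2 to index 3.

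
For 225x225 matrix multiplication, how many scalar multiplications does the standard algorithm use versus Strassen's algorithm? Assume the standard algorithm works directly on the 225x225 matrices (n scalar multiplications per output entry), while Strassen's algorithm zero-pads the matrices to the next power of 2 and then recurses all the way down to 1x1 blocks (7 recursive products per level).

Matrix multiplication for 225x225 matrices:

Strassen's algorithm requires power-of-2 dimensions. Pad 225x225 to 256x256 (next power of 2).

Standard algorithm: 225^3 = 11390625 multiplications
Strassen's algorithm: 7^(log2(256)) = 7^8 = 5764801 multiplications
Savings: 11390625 - 5764801 = 5625824 multiplications

Standard: 11390625 multiplications (225^3). Strassen: 5764801 multiplications (7^8, after padding to 256x256). Strassen reduces 8 recursive multiplications to 7 at each level.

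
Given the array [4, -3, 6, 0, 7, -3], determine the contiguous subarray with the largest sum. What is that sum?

Using Kadane's algorithm on [4, -3, 6, 0, 7, -3]:

Scanning through the array:
Position 1 (value -3): max_ending_here = 1, max_so_far = 4
Position 2 (value 6): max_ending_here = 7, max_so_far = 7
Position 3 (value 0): max_ending_here = 7, max_so_far = 7
Position 4 (value 7): max_ending_here = 14, max_so_far = 14
Position 5 (value -3): max_ending_here = 11, max_so_far = 14

Maximum subarray: [4, -3, 6, 0, 7]
Maximum sum: 14

The maximum subarray is [4, -3, 6, 0, 7] with sum 14. This subarray runs from index 0 to index 4.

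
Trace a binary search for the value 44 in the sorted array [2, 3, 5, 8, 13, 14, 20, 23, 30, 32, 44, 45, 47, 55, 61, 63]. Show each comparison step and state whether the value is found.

Binary search for 44 in [2, 3, 5, 8, 13, 14, 20, 23, 30, 32, 44, 45, 47, 55, 61, 63]:

lo=0, hi=15, mid=7, arr[mid]=23 -> 23 < 44, search right half
lo=8, hi=15, mid=11, arr[mid]=45 -> 45 > 44, search left half
lo=8, hi=10, mid=9, arr[mid]=32 -> 32 < 44, search right half
lo=10, hi=10, mid=10, arr[mid]=44 -> Found target at index 10!

Binary search finds 44 at index 10 after 4 comparisons. The search repeatedly halves the search space by comparing with the middle element.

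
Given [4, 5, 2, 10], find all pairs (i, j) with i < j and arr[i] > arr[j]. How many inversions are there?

Finding inversions in [4, 5, 2, 10]:

(0, 2): arr[0]=4 > arr[2]=2
(1, 2): arr[1]=5 > arr[2]=2

Total inversions: 2

The array has 2 inversion(s): (0,2), (1,2). Each pair (i,j) satisfies i < j and arr[i] > arr[j].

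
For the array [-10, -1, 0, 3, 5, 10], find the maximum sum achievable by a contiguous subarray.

Using Kadane's algorithm on [-10, -1, 0, 3, 5, 10]:

Scanning through the array:
Position 1 (value -1): max_ending_here = -1, max_so_far = -1
Position 2 (value 0): max_ending_here = 0, max_so_far = 0
Position 3 (value 3): max_ending_here = 3, max_so_far = 3
Position 4 (value 5): max_ending_here = 8, max_so_far = 8
Position 5 (value 10): max_ending_here = 18, max_so_far = 18

Maximum subarray: [0, 3, 5, 10]
Maximum sum: 18

The maximum subarray is [0, 3, 5, 10] with sum 18. This subarray runs from index 2 to index 5.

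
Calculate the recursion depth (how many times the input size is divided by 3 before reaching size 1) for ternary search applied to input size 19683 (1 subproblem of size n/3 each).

For divide and conquer with division factor 3:

Problem sizes at each level:
Level 0: 19683
Level 1: 6561
Level 2: 2187
Level 3: 729
Level 4: 243
Level 5: 81
Level 6: 27
Level 7: 9
Level 8: 3
Level 9: 1

The root is level 0 and the size-1 base case is level 9 (the tree spans levels 0 through 9, i.e. 10 levels counting the root), so the depth is the number of divisions: log_3(19683) = 9

The recursion tree depth is log_3(19683) = 9. At each level, the problem size is divided by 3, so it takes 9 divisions to reduce to a base case of size 1. The algorithm makes 1 recursive call at each level.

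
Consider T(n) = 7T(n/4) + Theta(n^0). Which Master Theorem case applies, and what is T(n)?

Master Theorem for T(n) = 7T(n/4) + O(n^0):

a = 7, b = 4, c = 0
log_b(a) = log_4(7) = 1.4037

Case 1: c = 0 < log_4(7) = 1.4037
T(n) = O(n^(log_4 7))

For T(n) = 7T(n/4) + O(n^0): log_4(7) = 1.4037. This is Case 1 of the Master Theorem (c < log_b(a), work dominated by leaves), giving O(n^(log_4 7)).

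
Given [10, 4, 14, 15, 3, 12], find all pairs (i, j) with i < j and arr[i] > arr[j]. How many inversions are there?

Finding inversions in [10, 4, 14, 15, 3, 12]:

(0, 1): arr[0]=10 > arr[1]=4
(0, 4): arr[0]=10 > arr[4]=3
(1, 4): arr[1]=4 > arr[4]=3
(2, 4): arr[2]=14 > arr[4]=3
(2, 5): arr[2]=14 > arr[5]=12
(3, 4): arr[3]=15 > arr[4]=3
(3, 5): arr[3]=15 > arr[5]=12

Total inversions: 7

The array has 7 inversion(s): (0,1), (0,4), (1,4), (2,4), (2,5), (3,4), (3,5). Each pair (i,j) satisfies i < j and arr[i] > arr[j].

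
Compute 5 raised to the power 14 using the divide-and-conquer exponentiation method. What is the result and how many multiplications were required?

Computing 5^14 by squaring (build up from 5^1; each line after the first costs one multiplication):

5^1 = 5
5^2 = (5^1)^2 = 5^2 = 25
5^3 = 5 * 5^2 = 5 * 25 = 125
5^6 = (5^3)^2 = 125^2 = 15625
5^7 = 5 * 5^6 = 5 * 15625 = 78125
5^14 = (5^7)^2 = 78125^2 = 6103515625

Result: 6103515625
Multiplications needed: 5 (5 lines after 5^1)

5^14 = 6103515625. Using exponentiation by squaring, this requires 5 multiplications. The key idea: if the exponent is even, square the half-power; if odd, multiply by the base once.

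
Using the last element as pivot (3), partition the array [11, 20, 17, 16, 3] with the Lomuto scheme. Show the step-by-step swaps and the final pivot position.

Lomuto partition with pivot = 3:

Initial array: [11, 20, 17, 16, 3]

arr[0]=11 > 3: no swap
arr[1]=20 > 3: no swap
arr[2]=17 > 3: no swap
arr[3]=16 > 3: no swap

Place pivot at position 0: [3, 20, 17, 16, 11]
Pivot position: 0

After partitioning with pivot 3, the array becomes [3, 20, 17, 16, 11]. The pivot is placed at index 0. All elements to the left of the pivot are <= 3, and all elements to the right are > 3.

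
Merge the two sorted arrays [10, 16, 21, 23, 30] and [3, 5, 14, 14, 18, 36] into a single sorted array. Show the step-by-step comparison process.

Merging process:

Compare 10 vs 3: take 3 from right. Merged: [3]
Compare 10 vs 5: take 5 from right. Merged: [3, 5]
Compare 10 vs 14: take 10 from left. Merged: [3, 5, 10]
Compare 16 vs 14: take 14 from right. Merged: [3, 5, 10, 14]
Compare 16 vs 14: take 14 from right. Merged: [3, 5, 10, 14, 14]
Compare 16 vs 18: take 16 from left. Merged: [3, 5, 10, 14, 14, 16]
Compare 21 vs 18: take 18 from right. Merged: [3, 5, 10, 14, 14, 16, 18]
Compare 21 vs 36: take 21 from left. Merged: [3, 5, 10, 14, 14, 16, 18, 21]
Compare 23 vs 36: take 23 from left. Merged: [3, 5, 10, 14, 14, 16, 18, 21, 23]
Compare 30 vs 36: take 30 from left. Merged: [3, 5, 10, 14, 14, 16, 18, 21, 23, 30]
Append remaining from right: [36]. Merged: [3, 5, 10, 14, 14, 16, 18, 21, 23, 30, 36]

Final merged array: [3, 5, 10, 14, 14, 16, 18, 21, 23, 30, 36]
Total comparisons: 10

The merged array is [3, 5, 10, 14, 14, 16, 18, 21, 23, 30, 36], requiring 10 comparisons. The merge step runs in O(n) time where n is the total number of elements.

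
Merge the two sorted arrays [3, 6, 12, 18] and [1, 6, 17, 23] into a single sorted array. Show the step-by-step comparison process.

Merging process:

Compare 3 vs 1: take 1 from right. Merged: [1]
Compare 3 vs 6: take 3 from left. Merged: [1, 3]
Compare 6 vs 6: take 6 from left. Merged: [1, 3, 6]
Compare 12 vs 6: take 6 from right. Merged: [1, 3, 6, 6]
Compare 12 vs 17: take 12 from left. Merged: [1, 3, 6, 6, 12]
Compare 18 vs 17: take 17 from right. Merged: [1, 3, 6, 6, 12, 17]
Compare 18 vs 23: take 18 from left. Merged: [1, 3, 6, 6, 12, 17, 18]
Append remaining from right: [23]. Merged: [1, 3, 6, 6, 12, 17, 18, 23]

Final merged array: [1, 3, 6, 6, 12, 17, 18, 23]
Total comparisons: 7

The merged array is [1, 3, 6, 6, 12, 17, 18, 23], requiring 7 comparisons. The merge step runs in O(n) time where n is the total number of elements.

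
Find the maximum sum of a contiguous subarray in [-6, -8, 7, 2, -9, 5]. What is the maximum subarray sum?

Using Kadane's algorithm on [-6, -8, 7, 2, -9, 5]:

Scanning through the array:
Position 1 (value -8): max_ending_here = -8, max_so_far = -6
Position 2 (value 7): max_ending_here = 7, max_so_far = 7
Position 3 (value 2): max_ending_here = 9, max_so_far = 9
Position 4 (value -9): max_ending_here = 0, max_so_far = 9
Position 5 (value 5): max_ending_here = 5, max_so_far = 9

Maximum subarray: [7, 2]
Maximum sum: 9

The maximum subarray is [7, 2] with sum 9. This subarray runs from index 2 to index 3.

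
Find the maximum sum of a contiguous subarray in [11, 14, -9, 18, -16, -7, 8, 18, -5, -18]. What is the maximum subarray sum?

Using Kadane's algorithm on [11, 14, -9, 18, -16, -7, 8, 18, -5, -18]:

Scanning through the array:
Position 1 (value 14): max_ending_here = 25, max_so_far = 25
Position 2 (value -9): max_ending_here = 16, max_so_far = 25
Position 3 (value 18): max_ending_here = 34, max_so_far = 34
Position 4 (value -16): max_ending_here = 18, max_so_far = 34
Position 5 (value -7): max_ending_here = 11, max_so_far = 34
Position 6 (value 8): max_ending_here = 19, max_so_far = 34
Position 7 (value 18): max_ending_here = 37, max_so_far = 37
Position 8 (value -5): max_ending_here = 32, max_so_far = 37
Position 9 (value -18): max_ending_here = 14, max_so_far = 37

Maximum subarray: [11, 14, -9, 18, -16, -7, 8, 18]
Maximum sum: 37

The maximum subarray is [11, 14, -9, 18, -16, -7, 8, 18] with sum 37. This subarray runs from index 0 to index 7.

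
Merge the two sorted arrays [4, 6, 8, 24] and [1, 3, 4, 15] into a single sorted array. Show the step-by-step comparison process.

Merging process:

Compare 4 vs 1: take 1 from right. Merged: [1]
Compare 4 vs 3: take 3 from right. Merged: [1, 3]
Compare 4 vs 4: take 4 from left. Merged: [1, 3, 4]
Compare 6 vs 4: take 4 from right. Merged: [1, 3, 4, 4]
Compare 6 vs 15: take 6 from left. Merged: [1, 3, 4, 4, 6]
Compare 8 vs 15: take 8 from left. Merged: [1, 3, 4, 4, 6, 8]
Compare 24 vs 15: take 15 from right. Merged: [1, 3, 4, 4, 6, 8, 15]
Append remaining from left: [24]. Merged: [1, 3, 4, 4, 6, 8, 15, 24]

Final merged array: [1, 3, 4, 4, 6, 8, 15, 24]
Total comparisons: 7

The merged array is [1, 3, 4, 4, 6, 8, 15, 24], requiring 7 comparisons. The merge step runs in O(n) time where n is the total number of elements.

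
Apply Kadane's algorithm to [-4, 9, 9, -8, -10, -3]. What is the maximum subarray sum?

Using Kadane's algorithm on [-4, 9, 9, -8, -10, -3]:

Scanning through the array:
Position 1 (value 9): max_ending_here = 9, max_so_far = 9
Position 2 (value 9): max_ending_here = 18, max_so_far = 18
Position 3 (value -8): max_ending_here = 10, max_so_far = 18
Position 4 (value -10): max_ending_here = 0, max_so_far = 18
Position 5 (value -3): max_ending_here = -3, max_so_far = 18

Maximum subarray: [9, 9]
Maximum sum: 18

The maximum subarray is [9, 9] with sum 18. This subarray runs from index 1 to index 2.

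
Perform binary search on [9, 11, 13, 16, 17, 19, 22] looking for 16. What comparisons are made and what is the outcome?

Binary search for 16 in [9, 11, 13, 16, 17, 19, 22]:

lo=0, hi=6, mid=3, arr[mid]=16 -> Found target at index 3!

Binary search finds 16 at index 3 after 1 comparisons. The search repeatedly halves the search space by comparing with the middle element.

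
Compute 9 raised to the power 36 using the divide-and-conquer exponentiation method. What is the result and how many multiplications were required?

Computing 9^36 by squaring (build up from 9^1; each line after the first costs one multiplication):

9^1 = 9
9^2 = (9^1)^2 = 9^2 = 81
9^4 = (9^2)^2 = 81^2 = 6561
9^8 = (9^4)^2 = 6561^2 = 43046721
9^9 = 9 * 9^8 = 9 * 43046721 = 387420489
9^18 = (9^9)^2 = 387420489^2 = 150094635296999121
9^36 = (9^18)^2 = 150094635296999121^2 = 22528399544939174411840147874772641

Result: 22528399544939174411840147874772641
Multiplications needed: 6 (6 lines after 9^1)

9^36 = 22528399544939174411840147874772641. Using exponentiation by squaring, this requires 6 multiplications. The key idea: if the exponent is even, square the half-power; if odd, multiply by the base once.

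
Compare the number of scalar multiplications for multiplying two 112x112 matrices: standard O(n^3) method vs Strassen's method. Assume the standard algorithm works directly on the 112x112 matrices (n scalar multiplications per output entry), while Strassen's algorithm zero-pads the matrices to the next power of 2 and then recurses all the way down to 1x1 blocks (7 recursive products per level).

Matrix multiplication for 112x112 matrices:

Strassen's algorithm requires power-of-2 dimensions. Pad 112x112 to 128x128 (next power of 2).

Standard algorithm: 112^3 = 1404928 multiplications
Strassen's algorithm: 7^(log2(128)) = 7^7 = 823543 multiplications
Savings: 1404928 - 823543 = 581385 multiplications

Standard: 1404928 multiplications (112^3). Strassen: 823543 multiplications (7^7, after padding to 128x128). Strassen reduces 8 recursive multiplications to 7 at each level.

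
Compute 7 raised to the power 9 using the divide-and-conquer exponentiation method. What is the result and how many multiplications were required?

Computing 7^9 by squaring (build up from 7^1; each line after the first costs one multiplication):

7^1 = 7
7^2 = (7^1)^2 = 7^2 = 49
7^4 = (7^2)^2 = 49^2 = 2401
7^8 = (7^4)^2 = 2401^2 = 5764801
7^9 = 7 * 7^8 = 7 * 5764801 = 40353607

Result: 40353607
Multiplications needed: 4 (4 lines after 7^1)

7^9 = 40353607. Using exponentiation by squaring, this requires 4 multiplications. The key idea: if the exponent is even, square the half-power; if odd, multiply by the base once.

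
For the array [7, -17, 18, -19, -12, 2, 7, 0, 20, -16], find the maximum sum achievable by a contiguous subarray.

Using Kadane's algorithm on [7, -17, 18, -19, -12, 2, 7, 0, 20, -16]:

Scanning through the array:
Position 1 (value -17): max_ending_here = -10, max_so_far = 7
Position 2 (value 18): max_ending_here = 18, max_so_far = 18
Position 3 (value -19): max_ending_here = -1, max_so_far = 18
Position 4 (value -12): max_ending_here = -12, max_so_far = 18
Position 5 (value 2): max_ending_here = 2, max_so_far = 18
Position 6 (value 7): max_ending_here = 9, max_so_far = 18
Position 7 (value 0): max_ending_here = 9, max_so_far = 18
Position 8 (value 20): max_ending_here = 29, max_so_far = 29
Position 9 (value -16): max_ending_here = 13, max_so_far = 29

Maximum subarray: [2, 7, 0, 20]
Maximum sum: 29

The maximum subarray is [2, 7, 0, 20] with sum 29. This subarray runs from index 5 to index 8.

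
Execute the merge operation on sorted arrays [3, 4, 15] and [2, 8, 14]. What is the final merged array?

Merging process:

Compare 3 vs 2: take 2 from right. Merged: [2]
Compare 3 vs 8: take 3 from left. Merged: [2, 3]
Compare 4 vs 8: take 4 from left. Merged: [2, 3, 4]
Compare 15 vs 8: take 8 from right. Merged: [2, 3, 4, 8]
Compare 15 vs 14: take 14 from right. Merged: [2, 3, 4, 8, 14]
Append remaining from left: [15]. Merged: [2, 3, 4, 8, 14, 15]

Final merged array: [2, 3, 4, 8, 14, 15]
Total comparisons: 5

The merged array is [2, 3, 4, 8, 14, 15], requiring 5 comparisons. The merge step runs in O(n) time where n is the total number of elements.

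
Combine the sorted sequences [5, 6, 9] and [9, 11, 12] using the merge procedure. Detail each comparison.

Merging process:

Compare 5 vs 9: take 5 from left. Merged: [5]
Compare 6 vs 9: take 6 from left. Merged: [5, 6]
Compare 9 vs 9: take 9 from left. Merged: [5, 6, 9]
Append remaining from right: [9, 11, 12]. Merged: [5, 6, 9, 9, 11, 12]

Final merged array: [5, 6, 9, 9, 11, 12]
Total comparisons: 3

The merged array is [5, 6, 9, 9, 11, 12], requiring 3 comparisons. The merge step runs in O(n) time where n is the total number of elements.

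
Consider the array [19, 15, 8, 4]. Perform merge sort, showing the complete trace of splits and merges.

Merge sort trace:

Split: [19, 15, 8, 4] -> [19, 15] and [8, 4]
  Split: [19, 15] -> [19] and [15]
  Merge: [19] + [15] -> [15, 19]
  Split: [8, 4] -> [8] and [4]
  Merge: [8] + [4] -> [4, 8]
Merge: [15, 19] + [4, 8] -> [4, 8, 15, 19]

Final sorted array: [4, 8, 15, 19]

The merge sort proceeds by recursively splitting the array and merging sorted halves.
After all merges, the sorted array is [4, 8, 15, 19].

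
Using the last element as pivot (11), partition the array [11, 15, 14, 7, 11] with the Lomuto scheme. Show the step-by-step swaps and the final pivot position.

Lomuto partition with pivot = 11:

Initial array: [11, 15, 14, 7, 11]

arr[0]=11 <= 11: swap with position 0, array becomes [11, 15, 14, 7, 11]
arr[1]=15 > 11: no swap
arr[2]=14 > 11: no swap
arr[3]=7 <= 11: swap with position 1, array becomes [11, 7, 14, 15, 11]

Place pivot at position 2: [11, 7, 11, 15, 14]
Pivot position: 2

After partitioning with pivot 11, the array becomes [11, 7, 11, 15, 14]. The pivot is placed at index 2. All elements to the left of the pivot are <= 11, and all elements to the right are > 11.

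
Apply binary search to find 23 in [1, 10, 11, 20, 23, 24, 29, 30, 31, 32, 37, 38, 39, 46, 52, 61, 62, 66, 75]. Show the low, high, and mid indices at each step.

Binary search for 23 in [1, 10, 11, 20, 23, 24, 29, 30, 31, 32, 37, 38, 39, 46, 52, 61, 62, 66, 75]:

lo=0, hi=18, mid=9, arr[mid]=32 -> 32 > 23, search left half
lo=0, hi=8, mid=4, arr[mid]=23 -> Found target at index 4!

Binary search finds 23 at index 4 after 2 comparisons. The search repeatedly halves the search space by comparing with the middle element.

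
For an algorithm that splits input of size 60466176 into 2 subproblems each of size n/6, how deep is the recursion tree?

For divide and conquer with division factor 6:

Problem sizes at each level:
Level 0: 60466176
Level 1: 10077696
Level 2: 1679616
Level 3: 279936
Level 4: 46656
Level 5: 7776
Level 6: 1296
Level 7: 216
Level 8: 36
Level 9: 6
Level 10: 1

The root is level 0 and the size-1 base case is level 10 (the tree spans levels 0 through 10, i.e. 11 levels counting the root), so the depth is the number of divisions: log_6(60466176) = 10

The recursion tree depth is log_6(60466176) = 10. At each level, the problem size is divided by 6, so it takes 10 divisions to reduce to a base case of size 1. The algorithm makes 2 recursive calls at each level.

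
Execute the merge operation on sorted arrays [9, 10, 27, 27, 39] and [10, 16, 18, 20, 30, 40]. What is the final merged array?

Merging process:

Compare 9 vs 10: take 9 from left. Merged: [9]
Compare 10 vs 10: take 10 from left. Merged: [9, 10]
Compare 27 vs 10: take 10 from right. Merged: [9, 10, 10]
Compare 27 vs 16: take 16 from right. Merged: [9, 10, 10, 16]
Compare 27 vs 18: take 18 from right. Merged: [9, 10, 10, 16, 18]
Compare 27 vs 20: take 20 from right. Merged: [9, 10, 10, 16, 18, 20]
Compare 27 vs 30: take 27 from left. Merged: [9, 10, 10, 16, 18, 20, 27]
Compare 27 vs 30: take 27 from left. Merged: [9, 10, 10, 16, 18, 20, 27, 27]
Compare 39 vs 30: take 30 from right. Merged: [9, 10, 10, 16, 18, 20, 27, 27, 30]
Compare 39 vs 40: take 39 from left. Merged: [9, 10, 10, 16, 18, 20, 27, 27, 30, 39]
Append remaining from right: [40]. Merged: [9, 10, 10, 16, 18, 20, 27, 27, 30, 39, 40]

Final merged array: [9, 10, 10, 16, 18, 20, 27, 27, 30, 39, 40]
Total comparisons: 10

The merged array is [9, 10, 10, 16, 18, 20, 27, 27, 30, 39, 40], requiring 10 comparisons. The merge step runs in O(n) time where n is the total number of elements.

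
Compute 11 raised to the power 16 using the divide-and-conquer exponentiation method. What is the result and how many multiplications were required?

Computing 11^16 by squaring (build up from 11^1; each line after the first costs one multiplication):

11^1 = 11
11^2 = (11^1)^2 = 11^2 = 121
11^4 = (11^2)^2 = 121^2 = 14641
11^8 = (11^4)^2 = 14641^2 = 214358881
11^16 = (11^8)^2 = 214358881^2 = 45949729863572161

Result: 45949729863572161
Multiplications needed: 4 (4 lines after 11^1)

11^16 = 45949729863572161. Using exponentiation by squaring, this requires 4 multiplications. The key idea: if the exponent is even, square the half-power; if odd, multiply by the base once.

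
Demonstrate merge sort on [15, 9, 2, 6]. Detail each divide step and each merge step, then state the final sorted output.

Merge sort trace:

Split: [15, 9, 2, 6] -> [15, 9] and [2, 6]
  Split: [15, 9] -> [15] and [9]
  Merge: [15] + [9] -> [9, 15]
  Split: [2, 6] -> [2] and [6]
  Merge: [2] + [6] -> [2, 6]
Merge: [9, 15] + [2, 6] -> [2, 6, 9, 15]

Final sorted array: [2, 6, 9, 15]

The merge sort proceeds by recursively splitting the array and merging sorted halves.
After all merges, the sorted array is [2, 6, 9, 15].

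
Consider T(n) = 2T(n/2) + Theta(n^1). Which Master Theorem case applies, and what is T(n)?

Master Theorem for T(n) = 2T(n/2) + O(n^1):

a = 2, b = 2, c = 1
log_b(a) = log_2(2) = 1.0000

Case 2: c = 1 = log_2(2) = 1.0000
T(n) = O(n^1 log n) = O(n log n)

For T(n) = 2T(n/2) + O(n^1): log_2(2) = 1.0000. This is Case 2 of the Master Theorem (c = log_b(a), equal work at all levels), giving O(n log n).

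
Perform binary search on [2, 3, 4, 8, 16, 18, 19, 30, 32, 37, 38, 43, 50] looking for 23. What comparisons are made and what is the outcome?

Binary search for 23 in [2, 3, 4, 8, 16, 18, 19, 30, 32, 37, 38, 43, 50]:

lo=0, hi=12, mid=6, arr[mid]=19 -> 19 < 23, search right half
lo=7, hi=12, mid=9, arr[mid]=37 -> 37 > 23, search left half
lo=7, hi=8, mid=7, arr[mid]=30 -> 30 > 23, search left half
lo=7 > hi=6, target 23 not found

Binary search determines that 23 is not in the array after 3 comparisons. The search space was exhausted without finding the target.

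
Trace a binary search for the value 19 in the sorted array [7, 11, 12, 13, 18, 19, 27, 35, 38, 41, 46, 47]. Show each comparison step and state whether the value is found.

Binary search for 19 in [7, 11, 12, 13, 18, 19, 27, 35, 38, 41, 46, 47]:

lo=0, hi=11, mid=5, arr[mid]=19 -> Found target at index 5!

Binary search finds 19 at index 5 after 1 comparisons. The search repeatedly halves the search space by comparing with the middle element.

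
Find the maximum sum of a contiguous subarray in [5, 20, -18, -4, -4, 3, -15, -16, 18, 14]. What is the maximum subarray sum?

Using Kadane's algorithm on [5, 20, -18, -4, -4, 3, -15, -16, 18, 14]:

Scanning through the array:
Position 1 (value 20): max_ending_here = 25, max_so_far = 25
Position 2 (value -18): max_ending_here = 7, max_so_far = 25
Position 3 (value -4): max_ending_here = 3, max_so_far = 25
Position 4 (value -4): max_ending_here = -1, max_so_far = 25
Position 5 (value 3): max_ending_here = 3, max_so_far = 25
Position 6 (value -15): max_ending_here = -12, max_so_far = 25
Position 7 (value -16): max_ending_here = -16, max_so_far = 25
Position 8 (value 18): max_ending_here = 18, max_so_far = 25
Position 9 (value 14): max_ending_here = 32, max_so_far = 32

Maximum subarray: [18, 14]
Maximum sum: 32

The maximum subarray is [18, 14] with sum 32. This subarray runs from index 8 to index 9.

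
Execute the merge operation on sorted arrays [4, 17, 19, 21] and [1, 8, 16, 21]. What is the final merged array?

Merging process:

Compare 4 vs 1: take 1 from right. Merged: [1]
Compare 4 vs 8: take 4 from left. Merged: [1, 4]
Compare 17 vs 8: take 8 from right. Merged: [1, 4, 8]
Compare 17 vs 16: take 16 from right. Merged: [1, 4, 8, 16]
Compare 17 vs 21: take 17 from left. Merged: [1, 4, 8, 16, 17]
Compare 19 vs 21: take 19 from left. Merged: [1, 4, 8, 16, 17, 19]
Compare 21 vs 21: take 21 from left. Merged: [1, 4, 8, 16, 17, 19, 21]
Append remaining from right: [21]. Merged: [1, 4, 8, 16, 17, 19, 21, 21]

Final merged array: [1, 4, 8, 16, 17, 19, 21, 21]
Total comparisons: 7

The merged array is [1, 4, 8, 16, 17, 19, 21, 21], requiring 7 comparisons. The merge step runs in O(n) time where n is the total number of elements.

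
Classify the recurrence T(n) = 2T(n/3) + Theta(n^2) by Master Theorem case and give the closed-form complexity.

Master Theorem for T(n) = 2T(n/3) + O(n^2):

a = 2, b = 3, c = 2
log_b(a) = log_3(2) = 0.6309

Case 3: c = 2 > log_3(2) = 0.6309
T(n) = O(n^2) = O(n^2)

For T(n) = 2T(n/3) + O(n^2): log_3(2) = 0.6309. This is Case 3 of the Master Theorem (c > log_b(a), work dominated by root), giving O(n^2).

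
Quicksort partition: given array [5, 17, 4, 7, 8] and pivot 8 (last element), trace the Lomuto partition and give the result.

Lomuto partition with pivot = 8:

Initial array: [5, 17, 4, 7, 8]

arr[0]=5 <= 8: swap with position 0, array becomes [5, 17, 4, 7, 8]
arr[1]=17 > 8: no swap
arr[2]=4 <= 8: swap with position 1, array becomes [5, 4, 17, 7, 8]
arr[3]=7 <= 8: swap with position 2, array becomes [5, 4, 7, 17, 8]

Place pivot at position 3: [5, 4, 7, 8, 17]
Pivot position: 3

After partitioning with pivot 8, the array becomes [5, 4, 7, 8, 17]. The pivot is placed at index 3. All elements to the left of the pivot are <= 8, and all elements to the right are > 8.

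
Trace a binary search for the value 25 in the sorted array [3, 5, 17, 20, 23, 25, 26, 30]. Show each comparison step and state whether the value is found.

Binary search for 25 in [3, 5, 17, 20, 23, 25, 26, 30]:

lo=0, hi=7, mid=3, arr[mid]=20 -> 20 < 25, search right half
lo=4, hi=7, mid=5, arr[mid]=25 -> Found target at index 5!

Binary search finds 25 at index 5 after 2 comparisons. The search repeatedly halves the search space by comparing with the middle element.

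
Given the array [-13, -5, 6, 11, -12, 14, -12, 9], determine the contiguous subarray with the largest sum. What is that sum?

Using Kadane's algorithm on [-13, -5, 6, 11, -12, 14, -12, 9]:

Scanning through the array:
Position 1 (value -5): max_ending_here = -5, max_so_far = -5
Position 2 (value 6): max_ending_here = 6, max_so_far = 6
Position 3 (value 11): max_ending_here = 17, max_so_far = 17
Position 4 (value -12): max_ending_here = 5, max_so_far = 17
Position 5 (value 14): max_ending_here = 19, max_so_far = 19
Position 6 (value -12): max_ending_here = 7, max_so_far = 19
Position 7 (value 9): max_ending_here = 16, max_so_far = 19

Maximum subarray: [6, 11, -12, 14]
Maximum sum: 19

The maximum subarray is [6, 11, -12, 14] with sum 19. This subarray runs from index 2 to index 5.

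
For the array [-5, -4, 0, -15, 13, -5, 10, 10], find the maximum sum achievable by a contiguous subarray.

Using Kadane's algorithm on [-5, -4, 0, -15, 13, -5, 10, 10]:

Scanning through the array:
Position 1 (value -4): max_ending_here = -4, max_so_far = -4
Position 2 (value 0): max_ending_here = 0, max_so_far = 0
Position 3 (value -15): max_ending_here = -15, max_so_far = 0
Position 4 (value 13): max_ending_here = 13, max_so_far = 13
Position 5 (value -5): max_ending_here = 8, max_so_far = 13
Position 6 (value 10): max_ending_here = 18, max_so_far = 18
Position 7 (value 10): max_ending_here = 28, max_so_far = 28

Maximum subarray: [13, -5, 10, 10]
Maximum sum: 28

The maximum subarray is [13, -5, 10, 10] with sum 28. This subarray runs from index 4 to index 7.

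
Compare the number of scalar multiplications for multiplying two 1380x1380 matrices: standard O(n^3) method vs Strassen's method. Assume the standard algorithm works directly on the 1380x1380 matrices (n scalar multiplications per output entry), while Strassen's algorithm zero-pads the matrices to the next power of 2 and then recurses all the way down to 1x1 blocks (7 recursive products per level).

Matrix multiplication for 1380x1380 matrices:

Strassen's algorithm requires power-of-2 dimensions. Pad 1380x1380 to 2048x2048 (next power of 2).

Standard algorithm: 1380^3 = 2628072000 multiplications
Strassen's algorithm: 7^(log2(2048)) = 7^11 = 1977326743 multiplications
Savings: 2628072000 - 1977326743 = 650745257 multiplications

Standard: 2628072000 multiplications (1380^3). Strassen: 1977326743 multiplications (7^11, after padding to 2048x2048). Strassen reduces 8 recursive multiplications to 7 at each level.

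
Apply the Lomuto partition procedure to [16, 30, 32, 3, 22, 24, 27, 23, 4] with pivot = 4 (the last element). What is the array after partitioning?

Lomuto partition with pivot = 4:

Initial array: [16, 30, 32, 3, 22, 24, 27, 23, 4]

arr[0]=16 > 4: no swap
arr[1]=30 > 4: no swap
arr[2]=32 > 4: no swap
arr[3]=3 <= 4: swap with position 0, array becomes [3, 30, 32, 16, 22, 24, 27, 23, 4]
arr[4]=22 > 4: no swap
arr[5]=24 > 4: no swap
arr[6]=27 > 4: no swap
arr[7]=23 > 4: no swap

Place pivot at position 1: [3, 4, 32, 16, 22, 24, 27, 23, 30]
Pivot position: 1

After partitioning with pivot 4, the array becomes [3, 4, 32, 16, 22, 24, 27, 23, 30]. The pivot is placed at index 1. All elements to the left of the pivot are <= 4, and all elements to the right are > 4.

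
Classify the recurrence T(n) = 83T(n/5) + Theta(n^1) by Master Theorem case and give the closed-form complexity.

Master Theorem for T(n) = 83T(n/5) + O(n^1):

a = 83, b = 5, c = 1
log_b(a) = log_5(83) = 2.7456

Case 1: c = 1 < log_5(83) = 2.7456
T(n) = O(n^(log_5 83))

For T(n) = 83T(n/5) + O(n^1): log_5(83) = 2.7456. This is Case 1 of the Master Theorem (c < log_b(a), work dominated by leaves), giving O(n^(log_5 83)).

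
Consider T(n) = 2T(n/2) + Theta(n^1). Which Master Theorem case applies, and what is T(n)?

Master Theorem for T(n) = 2T(n/2) + O(n^1):

a = 2, b = 2, c = 1
log_b(a) = log_2(2) = 1.0000

Case 2: c = 1 = log_2(2) = 1.0000
T(n) = O(n^1 log n) = O(n log n)

For T(n) = 2T(n/2) + O(n^1): log_2(2) = 1.0000. This is Case 2 of the Master Theorem (c = log_b(a), equal work at all levels), giving O(n log n).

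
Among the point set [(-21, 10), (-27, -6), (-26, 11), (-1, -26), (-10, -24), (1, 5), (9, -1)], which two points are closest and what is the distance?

Computing all pairwise distances among 7 points:

d((-21, 10), (-27, -6)) = 17.088
d((-21, 10), (-26, 11)) = 5.099 <-- minimum
d((-21, 10), (-1, -26)) = 41.1825
d((-21, 10), (-10, -24)) = 35.7351
d((-21, 10), (1, 5)) = 22.561
d((-21, 10), (9, -1)) = 31.9531
d((-27, -6), (-26, 11)) = 17.0294
d((-27, -6), (-1, -26)) = 32.8024
d((-27, -6), (-10, -24)) = 24.7588
d((-27, -6), (1, 5)) = 30.0832
d((-27, -6), (9, -1)) = 36.3456
d((-26, 11), (-1, -26)) = 44.6542
d((-26, 11), (-10, -24)) = 38.4838
d((-26, 11), (1, 5)) = 27.6586
d((-26, 11), (9, -1)) = 37.0
d((-1, -26), (-10, -24)) = 9.2195
d((-1, -26), (1, 5)) = 31.0644
d((-1, -26), (9, -1)) = 26.9258
d((-10, -24), (1, 5)) = 31.0161
d((-10, -24), (9, -1)) = 29.8329
d((1, 5), (9, -1)) = 10.0

Closest pair: (-21, 10) and (-26, 11) with distance 5.099

The closest pair is (-21, 10) and (-26, 11) with Euclidean distance 5.099. For 7 points, brute-force pairwise comparison is shown above. For large n, the divide-and-conquer algorithm (sort by x, recurse on halves, check the dividing strip) achieves O(n log n).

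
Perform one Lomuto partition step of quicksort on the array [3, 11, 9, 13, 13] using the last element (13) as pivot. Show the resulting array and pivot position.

Lomuto partition with pivot = 13:

Initial array: [3, 11, 9, 13, 13]

arr[0]=3 <= 13: swap with position 0, array becomes [3, 11, 9, 13, 13]
arr[1]=11 <= 13: swap with position 1, array becomes [3, 11, 9, 13, 13]
arr[2]=9 <= 13: swap with position 2, array becomes [3, 11, 9, 13, 13]
arr[3]=13 <= 13: swap with position 3, array becomes [3, 11, 9, 13, 13]

Place pivot at position 4: [3, 11, 9, 13, 13]
Pivot position: 4

After partitioning with pivot 13, the array becomes [3, 11, 9, 13, 13]. The pivot is placed at index 4. All elements to the left of the pivot are <= 13, and all elements to the right are > 13.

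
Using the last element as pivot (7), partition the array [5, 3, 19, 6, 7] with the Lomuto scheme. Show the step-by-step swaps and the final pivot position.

Lomuto partition with pivot = 7:

Initial array: [5, 3, 19, 6, 7]

arr[0]=5 <= 7: swap with position 0, array becomes [5, 3, 19, 6, 7]
arr[1]=3 <= 7: swap with position 1, array becomes [5, 3, 19, 6, 7]
arr[2]=19 > 7: no swap
arr[3]=6 <= 7: swap with position 2, array becomes [5, 3, 6, 19, 7]

Place pivot at position 3: [5, 3, 6, 7, 19]
Pivot position: 3

After partitioning with pivot 7, the array becomes [5, 3, 6, 7, 19]. The pivot is placed at index 3. All elements to the left of the pivot are <= 7, and all elements to the right are > 7.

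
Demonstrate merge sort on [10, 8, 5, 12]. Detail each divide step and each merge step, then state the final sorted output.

Merge sort trace:

Split: [10, 8, 5, 12] -> [10, 8] and [5, 12]
  Split: [10, 8] -> [10] and [8]
  Merge: [10] + [8] -> [8, 10]
  Split: [5, 12] -> [5] and [12]
  Merge: [5] + [12] -> [5, 12]
Merge: [8, 10] + [5, 12] -> [5, 8, 10, 12]

Final sorted array: [5, 8, 10, 12]

The merge sort proceeds by recursively splitting the array and merging sorted halves.
After all merges, the sorted array is [5, 8, 10, 12].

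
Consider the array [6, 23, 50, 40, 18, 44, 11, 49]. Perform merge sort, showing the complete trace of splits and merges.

Merge sort trace:

Split: [6, 23, 50, 40, 18, 44, 11, 49] -> [6, 23, 50, 40] and [18, 44, 11, 49]
  Split: [6, 23, 50, 40] -> [6, 23] and [50, 40]
    Split: [6, 23] -> [6] and [23]
    Merge: [6] + [23] -> [6, 23]
    Split: [50, 40] -> [50] and [40]
    Merge: [50] + [40] -> [40, 50]
  Merge: [6, 23] + [40, 50] -> [6, 23, 40, 50]
  Split: [18, 44, 11, 49] -> [18, 44] and [11, 49]
    Split: [18, 44] -> [18] and [44]
    Merge: [18] + [44] -> [18, 44]
    Split: [11, 49] -> [11] and [49]
    Merge: [11] + [49] -> [11, 49]
  Merge: [18, 44] + [11, 49] -> [11, 18, 44, 49]
Merge: [6, 23, 40, 50] + [11, 18, 44, 49] -> [6, 11, 18, 23, 40, 44, 49, 50]

Final sorted array: [6, 11, 18, 23, 40, 44, 49, 50]

The merge sort proceeds by recursively splitting the array and merging sorted halves.
After all merges, the sorted array is [6, 11, 18, 23, 40, 44, 49, 50].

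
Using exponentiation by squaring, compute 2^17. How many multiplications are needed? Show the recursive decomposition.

Computing 2^17 by squaring (build up from 2^1; each line after the first costs one multiplication):

2^1 = 2
2^2 = (2^1)^2 = 2^2 = 4
2^4 = (2^2)^2 = 4^2 = 16
2^8 = (2^4)^2 = 16^2 = 256
2^16 = (2^8)^2 = 256^2 = 65536
2^17 = 2 * 2^16 = 2 * 65536 = 131072

Result: 131072
Multiplications needed: 5 (5 lines after 2^1)

2^17 = 131072. Using exponentiation by squaring, this requires 5 multiplications. The key idea: if the exponent is even, square the half-power; if odd, multiply by the base once.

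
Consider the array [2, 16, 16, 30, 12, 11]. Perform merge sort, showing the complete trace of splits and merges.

Merge sort trace:

Split: [2, 16, 16, 30, 12, 11] -> [2, 16, 16] and [30, 12, 11]
  Split: [2, 16, 16] -> [2] and [16, 16]
    Split: [16, 16] -> [16] and [16]
    Merge: [16] + [16] -> [16, 16]
  Merge: [2] + [16, 16] -> [2, 16, 16]
  Split: [30, 12, 11] -> [30] and [12, 11]
    Split: [12, 11] -> [12] and [11]
    Merge: [12] + [11] -> [11, 12]
  Merge: [30] + [11, 12] -> [11, 12, 30]
Merge: [2, 16, 16] + [11, 12, 30] -> [2, 11, 12, 16, 16, 30]

Final sorted array: [2, 11, 12, 16, 16, 30]

The merge sort proceeds by recursively splitting the array and merging sorted halves.
After all merges, the sorted array is [2, 11, 12, 16, 16, 30].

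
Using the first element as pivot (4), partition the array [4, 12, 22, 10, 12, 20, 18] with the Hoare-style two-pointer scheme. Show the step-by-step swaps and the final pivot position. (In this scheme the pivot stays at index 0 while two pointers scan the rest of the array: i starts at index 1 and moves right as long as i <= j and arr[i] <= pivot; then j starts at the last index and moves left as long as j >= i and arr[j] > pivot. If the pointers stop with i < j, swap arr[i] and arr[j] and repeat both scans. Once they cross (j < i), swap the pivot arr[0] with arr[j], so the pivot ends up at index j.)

Hoare-style two-pointer partition with pivot = 4:

Initial array: [4, 12, 22, 10, 12, 20, 18]

Pointers start at i = 1, j = 6.
i ends at 1, j ends at 0: the pointers have crossed (j < i), so scanning stops.

j = 0, so swapping arr[0] with arr[j] leaves the pivot at position 0: [4, 12, 22, 10, 12, 20, 18]
Pivot position: 0

After partitioning with pivot 4, the array becomes [4, 12, 22, 10, 12, 20, 18]. The pivot is placed at index 0. All elements to the left of the pivot are <= 4, and all elements to the right are > 4.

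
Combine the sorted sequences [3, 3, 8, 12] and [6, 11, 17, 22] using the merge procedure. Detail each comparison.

Merging process:

Compare 3 vs 6: take 3 from left. Merged: [3]
Compare 3 vs 6: take 3 from left. Merged: [3, 3]
Compare 8 vs 6: take 6 from right. Merged: [3, 3, 6]
Compare 8 vs 11: take 8 from left. Merged: [3, 3, 6, 8]
Compare 12 vs 11: take 11 from right. Merged: [3, 3, 6, 8, 11]
Compare 12 vs 17: take 12 from left. Merged: [3, 3, 6, 8, 11, 12]
Append remaining from right: [17, 22]. Merged: [3, 3, 6, 8, 11, 12, 17, 22]

Final merged array: [3, 3, 6, 8, 11, 12, 17, 22]
Total comparisons: 6

The merged array is [3, 3, 6, 8, 11, 12, 17, 22], requiring 6 comparisons. The merge step runs in O(n) time where n is the total number of elements.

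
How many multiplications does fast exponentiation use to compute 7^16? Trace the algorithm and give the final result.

Computing 7^16 by squaring (build up from 7^1; each line after the first costs one multiplication):

7^1 = 7
7^2 = (7^1)^2 = 7^2 = 49
7^4 = (7^2)^2 = 49^2 = 2401
7^8 = (7^4)^2 = 2401^2 = 5764801
7^16 = (7^8)^2 = 5764801^2 = 33232930569601

Result: 33232930569601
Multiplications needed: 4 (4 lines after 7^1)

7^16 = 33232930569601. Using exponentiation by squaring, this requires 4 multiplications. The key idea: if the exponent is even, square the half-power; if odd, multiply by the base once.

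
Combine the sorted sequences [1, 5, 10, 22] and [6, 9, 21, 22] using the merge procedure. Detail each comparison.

Merging process:

Compare 1 vs 6: take 1 from left. Merged: [1]
Compare 5 vs 6: take 5 from left. Merged: [1, 5]
Compare 10 vs 6: take 6 from right. Merged: [1, 5, 6]
Compare 10 vs 9: take 9 from right. Merged: [1, 5, 6, 9]
Compare 10 vs 21: take 10 from left. Merged: [1, 5, 6, 9, 10]
Compare 22 vs 21: take 21 from right. Merged: [1, 5, 6, 9, 10, 21]
Compare 22 vs 22: take 22 from left. Merged: [1, 5, 6, 9, 10, 21, 22]
Append remaining from right: [22]. Merged: [1, 5, 6, 9, 10, 21, 22, 22]

Final merged array: [1, 5, 6, 9, 10, 21, 22, 22]
Total comparisons: 7

The merged array is [1, 5, 6, 9, 10, 21, 22, 22], requiring 7 comparisons. The merge step runs in O(n) time where n is the total number of elements.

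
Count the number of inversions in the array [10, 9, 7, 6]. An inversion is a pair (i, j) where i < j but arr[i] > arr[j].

Finding inversions in [10, 9, 7, 6]:

(0, 1): arr[0]=10 > arr[1]=9
(0, 2): arr[0]=10 > arr[2]=7
(0, 3): arr[0]=10 > arr[3]=6
(1, 2): arr[1]=9 > arr[2]=7
(1, 3): arr[1]=9 > arr[3]=6
(2, 3): arr[2]=7 > arr[3]=6

Total inversions: 6

The array has 6 inversion(s): (0,1), (0,2), (0,3), (1,2), (1,3), (2,3). Each pair (i,j) satisfies i < j and arr[i] > arr[j].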